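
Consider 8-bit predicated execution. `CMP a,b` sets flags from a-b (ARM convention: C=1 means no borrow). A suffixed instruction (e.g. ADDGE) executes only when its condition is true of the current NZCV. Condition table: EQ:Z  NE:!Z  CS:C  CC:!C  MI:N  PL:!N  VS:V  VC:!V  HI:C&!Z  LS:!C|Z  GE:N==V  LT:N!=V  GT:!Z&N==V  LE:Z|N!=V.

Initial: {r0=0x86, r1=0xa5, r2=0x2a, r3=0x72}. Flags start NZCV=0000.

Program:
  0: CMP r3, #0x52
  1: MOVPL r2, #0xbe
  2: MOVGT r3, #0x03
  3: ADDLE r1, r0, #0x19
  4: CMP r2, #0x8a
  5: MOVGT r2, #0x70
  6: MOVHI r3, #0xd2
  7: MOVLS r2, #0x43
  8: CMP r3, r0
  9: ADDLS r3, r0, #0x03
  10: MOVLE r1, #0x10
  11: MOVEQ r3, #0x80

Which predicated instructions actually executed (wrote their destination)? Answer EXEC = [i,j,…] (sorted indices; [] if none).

EXEC = [1,2,5,6]

0: ✓ CMP  NZCV=0010
1: ✓ MOVPL  r2←0xbe
2: ✓ MOVGT  r3←0x03
3: · ADDLE
4: ✓ CMP  NZCV=0010
5: ✓ MOVGT  r2←0x70
6: ✓ MOVHI  r3←0xd2
7: · MOVLS
8: ✓ CMP  NZCV=0010
9: · ADDLS
10: · MOVLE
11: · MOVEQ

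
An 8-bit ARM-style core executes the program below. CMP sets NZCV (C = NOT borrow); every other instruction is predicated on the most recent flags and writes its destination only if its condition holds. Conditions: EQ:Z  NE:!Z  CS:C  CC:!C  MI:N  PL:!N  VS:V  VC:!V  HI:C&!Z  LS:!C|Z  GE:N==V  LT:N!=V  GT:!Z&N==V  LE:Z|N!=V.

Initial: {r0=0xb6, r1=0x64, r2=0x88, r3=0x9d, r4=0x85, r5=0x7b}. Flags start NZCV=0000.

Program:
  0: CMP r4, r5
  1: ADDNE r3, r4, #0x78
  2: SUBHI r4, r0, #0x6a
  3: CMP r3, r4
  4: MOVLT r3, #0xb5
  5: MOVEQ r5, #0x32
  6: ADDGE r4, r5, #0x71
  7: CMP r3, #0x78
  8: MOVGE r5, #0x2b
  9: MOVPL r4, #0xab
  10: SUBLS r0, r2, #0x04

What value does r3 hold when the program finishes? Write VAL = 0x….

VAL = 0xb5

[0] flags=0011 → (cmp)
[1] flags=0011 NE?T → r3=0xfd
[2] flags=0011 HI?T → r4=0x4c
[3] flags=1010 → (cmp)
[4] flags=1010 LT?T → r3=0xb5
[5] flags=1010 EQ?F → skip
[6] flags=1010 GE?F → skip
[7] flags=0011 → (cmp)
[8] flags=0011 GE?F → skip
[9] flags=0011 PL?T → r4=0xab
[10] flags=0011 LS?F → skip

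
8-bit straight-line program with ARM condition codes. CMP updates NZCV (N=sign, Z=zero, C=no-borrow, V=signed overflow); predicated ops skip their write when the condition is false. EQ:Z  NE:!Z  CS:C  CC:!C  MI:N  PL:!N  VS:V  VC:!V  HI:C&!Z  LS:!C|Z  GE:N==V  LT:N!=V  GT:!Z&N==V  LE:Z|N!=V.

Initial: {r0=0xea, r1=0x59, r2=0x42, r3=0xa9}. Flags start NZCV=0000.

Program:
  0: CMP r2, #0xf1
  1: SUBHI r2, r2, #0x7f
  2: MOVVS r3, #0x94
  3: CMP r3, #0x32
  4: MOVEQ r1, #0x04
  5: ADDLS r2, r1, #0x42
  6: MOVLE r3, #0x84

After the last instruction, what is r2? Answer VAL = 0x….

0: ✓ CMP  NZCV=0000
1: · SUBHI
2: · MOVVS
3: ✓ CMP  NZCV=0011
4: · MOVEQ
5: · ADDLS
6: ✓ MOVLE  r3←0x84

VAL = 0x42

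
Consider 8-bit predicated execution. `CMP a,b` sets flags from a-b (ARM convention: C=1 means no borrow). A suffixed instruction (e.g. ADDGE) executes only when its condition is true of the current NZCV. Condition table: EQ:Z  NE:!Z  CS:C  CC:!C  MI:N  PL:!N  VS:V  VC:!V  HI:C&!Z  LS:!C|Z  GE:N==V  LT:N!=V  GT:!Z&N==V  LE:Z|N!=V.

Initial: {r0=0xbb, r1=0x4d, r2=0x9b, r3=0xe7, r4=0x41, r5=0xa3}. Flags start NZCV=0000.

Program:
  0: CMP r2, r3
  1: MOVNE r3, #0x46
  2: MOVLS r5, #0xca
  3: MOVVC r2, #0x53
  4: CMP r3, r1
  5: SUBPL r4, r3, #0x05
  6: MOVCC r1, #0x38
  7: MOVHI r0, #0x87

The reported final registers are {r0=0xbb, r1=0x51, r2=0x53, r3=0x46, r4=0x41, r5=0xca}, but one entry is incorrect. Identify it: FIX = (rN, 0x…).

0: ✓ CMP  NZCV=1000
1: ✓ MOVNE  r3←0x46
2: ✓ MOVLS  r5←0xca
3: ✓ MOVVC  r2←0x53
4: ✓ CMP  NZCV=1000
5: · SUBPL
6: ✓ MOVCC  r1←0x38
7: · MOVHI

FIX = (r1, 0x38)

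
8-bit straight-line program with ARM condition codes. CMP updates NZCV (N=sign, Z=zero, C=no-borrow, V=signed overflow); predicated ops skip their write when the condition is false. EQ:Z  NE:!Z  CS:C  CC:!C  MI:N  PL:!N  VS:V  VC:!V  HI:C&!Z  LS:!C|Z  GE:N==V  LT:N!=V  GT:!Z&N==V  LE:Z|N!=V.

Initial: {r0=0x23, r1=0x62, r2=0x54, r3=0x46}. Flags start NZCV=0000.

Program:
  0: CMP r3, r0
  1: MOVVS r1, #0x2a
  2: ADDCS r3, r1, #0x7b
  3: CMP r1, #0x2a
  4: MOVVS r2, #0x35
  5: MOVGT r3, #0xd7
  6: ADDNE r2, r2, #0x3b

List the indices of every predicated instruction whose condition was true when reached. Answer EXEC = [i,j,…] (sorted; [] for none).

EXEC = [2,5,6]

0: ✓ CMP  NZCV=0010
1: · MOVVS
2: ✓ ADDCS  r3←0xdd
3: ✓ CMP  NZCV=0010
4: · MOVVS
5: ✓ MOVGT  r3←0xd7
6: ✓ ADDNE  r2←0x8f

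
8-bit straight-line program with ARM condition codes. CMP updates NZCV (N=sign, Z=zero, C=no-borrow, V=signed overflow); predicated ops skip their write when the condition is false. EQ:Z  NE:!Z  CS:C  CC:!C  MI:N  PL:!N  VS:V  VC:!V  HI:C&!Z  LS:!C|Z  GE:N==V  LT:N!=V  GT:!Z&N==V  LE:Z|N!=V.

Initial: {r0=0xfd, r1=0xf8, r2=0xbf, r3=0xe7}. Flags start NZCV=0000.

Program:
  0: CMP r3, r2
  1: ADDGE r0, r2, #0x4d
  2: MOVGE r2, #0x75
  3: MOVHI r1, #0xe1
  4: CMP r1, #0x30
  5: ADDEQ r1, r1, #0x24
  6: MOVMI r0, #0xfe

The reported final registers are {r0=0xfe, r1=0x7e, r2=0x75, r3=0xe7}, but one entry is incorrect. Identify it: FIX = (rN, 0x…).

[0] flags=0010 → (cmp)
[1] flags=0010 GE?T → r0=0x0c
[2] flags=0010 GE?T → r2=0x75
[3] flags=0010 HI?T → r1=0xe1
[4] flags=1010 → (cmp)
[5] flags=1010 EQ?F → skip
[6] flags=1010 MI?T → r0=0xfe

FIX = (r1, 0xe1)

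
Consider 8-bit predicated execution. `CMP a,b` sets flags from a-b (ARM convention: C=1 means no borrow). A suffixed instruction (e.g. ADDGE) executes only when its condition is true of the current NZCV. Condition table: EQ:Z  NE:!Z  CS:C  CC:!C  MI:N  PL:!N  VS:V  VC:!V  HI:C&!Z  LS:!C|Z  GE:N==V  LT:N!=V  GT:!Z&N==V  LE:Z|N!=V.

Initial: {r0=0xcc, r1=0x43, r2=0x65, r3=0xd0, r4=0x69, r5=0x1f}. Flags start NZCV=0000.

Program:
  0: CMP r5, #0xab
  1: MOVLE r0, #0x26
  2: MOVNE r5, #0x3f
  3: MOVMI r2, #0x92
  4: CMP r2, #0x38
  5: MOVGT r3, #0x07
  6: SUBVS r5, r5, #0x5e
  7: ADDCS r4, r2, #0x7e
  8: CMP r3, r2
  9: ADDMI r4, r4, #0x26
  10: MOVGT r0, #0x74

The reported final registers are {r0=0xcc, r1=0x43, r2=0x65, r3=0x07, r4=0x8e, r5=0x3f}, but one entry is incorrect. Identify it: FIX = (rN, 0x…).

[0] flags=0000 → (cmp)
[1] flags=0000 LE?F → skip
[2] flags=0000 NE?T → r5=0x3f
[3] flags=0000 MI?F → skip
[4] flags=0010 → (cmp)
[5] flags=0010 GT?T → r3=0x07
[6] flags=0010 VS?F → skip
[7] flags=0010 CS?T → r4=0xe3
[8] flags=1000 → (cmp)
[9] flags=1000 MI?T → r4=0x09
[10] flags=1000 GT?F → skip

FIX = (r4, 0x09)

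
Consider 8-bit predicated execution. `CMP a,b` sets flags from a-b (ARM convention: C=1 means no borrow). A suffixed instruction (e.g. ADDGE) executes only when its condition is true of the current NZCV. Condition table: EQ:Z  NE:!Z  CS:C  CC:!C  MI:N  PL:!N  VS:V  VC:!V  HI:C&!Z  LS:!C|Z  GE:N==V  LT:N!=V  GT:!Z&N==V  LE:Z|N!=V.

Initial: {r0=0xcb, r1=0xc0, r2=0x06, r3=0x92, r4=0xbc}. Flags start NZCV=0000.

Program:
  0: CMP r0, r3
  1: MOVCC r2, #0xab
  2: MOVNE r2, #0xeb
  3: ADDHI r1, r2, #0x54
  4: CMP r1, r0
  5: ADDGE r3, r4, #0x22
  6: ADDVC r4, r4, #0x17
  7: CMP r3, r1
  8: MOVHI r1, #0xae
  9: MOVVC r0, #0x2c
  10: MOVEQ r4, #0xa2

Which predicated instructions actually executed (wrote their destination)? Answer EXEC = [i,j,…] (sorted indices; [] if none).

EXEC = [2,3,5,6,8,9]

0: ✓ CMP  NZCV=0010
1: · MOVCC
2: ✓ MOVNE  r2←0xeb
3: ✓ ADDHI  r1←0x3f
4: ✓ CMP  NZCV=0000
5: ✓ ADDGE  r3←0xde
6: ✓ ADDVC  r4←0xd3
7: ✓ CMP  NZCV=1010
8: ✓ MOVHI  r1←0xae
9: ✓ MOVVC  r0←0x2c
10: · MOVEQ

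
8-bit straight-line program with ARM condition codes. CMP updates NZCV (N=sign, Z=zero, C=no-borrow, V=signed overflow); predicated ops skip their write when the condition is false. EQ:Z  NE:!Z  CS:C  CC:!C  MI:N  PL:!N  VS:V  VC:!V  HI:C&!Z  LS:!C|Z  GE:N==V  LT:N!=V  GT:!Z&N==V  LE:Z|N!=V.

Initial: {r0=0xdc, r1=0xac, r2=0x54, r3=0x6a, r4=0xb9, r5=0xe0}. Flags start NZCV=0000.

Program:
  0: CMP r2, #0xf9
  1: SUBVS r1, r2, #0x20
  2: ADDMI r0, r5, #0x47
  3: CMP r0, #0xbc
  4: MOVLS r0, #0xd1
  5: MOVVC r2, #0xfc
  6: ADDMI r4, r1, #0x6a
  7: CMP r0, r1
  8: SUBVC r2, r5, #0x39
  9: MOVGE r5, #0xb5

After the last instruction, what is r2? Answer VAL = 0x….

VAL = 0xa7

[0] flags=0000 → (cmp)
[1] flags=0000 VS?F → skip
[2] flags=0000 MI?F → skip
[3] flags=0010 → (cmp)
[4] flags=0010 LS?F → skip
[5] flags=0010 VC?T → r2=0xfc
[6] flags=0010 MI?F → skip
[7] flags=0010 → (cmp)
[8] flags=0010 VC?T → r2=0xa7
[9] flags=0010 GE?T → r5=0xb5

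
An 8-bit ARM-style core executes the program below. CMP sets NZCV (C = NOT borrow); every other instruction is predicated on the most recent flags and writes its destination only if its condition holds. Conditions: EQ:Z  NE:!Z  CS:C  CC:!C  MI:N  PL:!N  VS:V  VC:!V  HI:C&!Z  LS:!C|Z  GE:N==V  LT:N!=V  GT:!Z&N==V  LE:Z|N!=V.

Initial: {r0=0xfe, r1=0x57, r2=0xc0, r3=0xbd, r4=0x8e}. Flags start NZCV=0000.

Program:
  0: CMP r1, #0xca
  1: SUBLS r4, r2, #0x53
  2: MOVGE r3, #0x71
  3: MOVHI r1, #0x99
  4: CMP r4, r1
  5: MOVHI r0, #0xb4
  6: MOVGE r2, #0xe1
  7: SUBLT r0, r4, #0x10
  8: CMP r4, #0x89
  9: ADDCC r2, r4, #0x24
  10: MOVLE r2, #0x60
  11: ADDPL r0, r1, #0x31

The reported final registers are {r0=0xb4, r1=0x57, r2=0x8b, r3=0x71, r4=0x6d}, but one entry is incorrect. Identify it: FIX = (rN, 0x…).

0: ✓ CMP  NZCV=1001
1: ✓ SUBLS  r4←0x6d
2: ✓ MOVGE  r3←0x71
3: · MOVHI
4: ✓ CMP  NZCV=0010
5: ✓ MOVHI  r0←0xb4
6: ✓ MOVGE  r2←0xe1
7: · SUBLT
8: ✓ CMP  NZCV=1001
9: ✓ ADDCC  r2←0x91
10: · MOVLE
11: · ADDPL

FIX = (r2, 0x91)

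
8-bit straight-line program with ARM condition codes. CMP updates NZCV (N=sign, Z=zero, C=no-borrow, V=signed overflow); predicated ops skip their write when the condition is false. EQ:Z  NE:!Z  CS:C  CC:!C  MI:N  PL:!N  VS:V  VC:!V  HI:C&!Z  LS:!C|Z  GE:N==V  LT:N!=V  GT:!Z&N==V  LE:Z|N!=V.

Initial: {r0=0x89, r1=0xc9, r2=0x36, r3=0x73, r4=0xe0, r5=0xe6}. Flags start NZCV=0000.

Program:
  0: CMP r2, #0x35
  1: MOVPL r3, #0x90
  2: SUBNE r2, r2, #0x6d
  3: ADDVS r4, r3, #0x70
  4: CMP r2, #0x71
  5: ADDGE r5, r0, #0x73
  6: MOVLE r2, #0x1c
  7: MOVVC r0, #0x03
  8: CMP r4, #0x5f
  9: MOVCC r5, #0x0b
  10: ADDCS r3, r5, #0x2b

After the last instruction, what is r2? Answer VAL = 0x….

[0] flags=0010 → (cmp)
[1] flags=0010 PL?T → r3=0x90
[2] flags=0010 NE?T → r2=0xc9
[3] flags=0010 VS?F → skip
[4] flags=0011 → (cmp)
[5] flags=0011 GE?F → skip
[6] flags=0011 LE?T → r2=0x1c
[7] flags=0011 VC?F → skip
[8] flags=1010 → (cmp)
[9] flags=1010 CC?F → skip
[10] flags=1010 CS?T → r3=0x11

VAL = 0x1c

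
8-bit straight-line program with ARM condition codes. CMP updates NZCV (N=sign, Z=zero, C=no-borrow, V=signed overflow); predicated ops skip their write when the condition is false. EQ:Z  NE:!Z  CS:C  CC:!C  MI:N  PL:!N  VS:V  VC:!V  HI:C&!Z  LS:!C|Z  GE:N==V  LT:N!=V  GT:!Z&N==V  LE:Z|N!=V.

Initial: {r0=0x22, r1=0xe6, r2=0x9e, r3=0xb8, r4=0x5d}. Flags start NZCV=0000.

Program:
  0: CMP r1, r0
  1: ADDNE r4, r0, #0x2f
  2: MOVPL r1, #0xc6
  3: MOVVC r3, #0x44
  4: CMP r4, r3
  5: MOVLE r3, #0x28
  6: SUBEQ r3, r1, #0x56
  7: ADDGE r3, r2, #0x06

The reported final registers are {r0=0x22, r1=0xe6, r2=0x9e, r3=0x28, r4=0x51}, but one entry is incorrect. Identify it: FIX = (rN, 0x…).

0: ✓ CMP  NZCV=1010
1: ✓ ADDNE  r4←0x51
2: · MOVPL
3: ✓ MOVVC  r3←0x44
4: ✓ CMP  NZCV=0010
5: · MOVLE
6: · SUBEQ
7: ✓ ADDGE  r3←0xa4

FIX = (r3, 0xa4)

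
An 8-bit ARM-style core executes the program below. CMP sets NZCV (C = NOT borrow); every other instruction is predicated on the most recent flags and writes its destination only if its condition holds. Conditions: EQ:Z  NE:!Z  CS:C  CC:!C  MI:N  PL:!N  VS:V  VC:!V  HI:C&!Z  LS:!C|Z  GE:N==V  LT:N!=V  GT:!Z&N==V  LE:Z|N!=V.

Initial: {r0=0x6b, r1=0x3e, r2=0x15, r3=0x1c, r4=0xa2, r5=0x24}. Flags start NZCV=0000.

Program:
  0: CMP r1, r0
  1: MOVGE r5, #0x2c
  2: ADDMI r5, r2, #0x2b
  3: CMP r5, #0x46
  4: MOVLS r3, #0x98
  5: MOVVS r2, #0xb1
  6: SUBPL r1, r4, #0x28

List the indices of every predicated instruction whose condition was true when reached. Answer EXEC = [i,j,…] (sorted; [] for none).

EXEC = [2,4]

[0] flags=1000 → (cmp)
[1] flags=1000 GE?F → skip
[2] flags=1000 MI?T → r5=0x40
[3] flags=1000 → (cmp)
[4] flags=1000 LS?T → r3=0x98
[5] flags=1000 VS?F → skip
[6] flags=1000 PL?F → skip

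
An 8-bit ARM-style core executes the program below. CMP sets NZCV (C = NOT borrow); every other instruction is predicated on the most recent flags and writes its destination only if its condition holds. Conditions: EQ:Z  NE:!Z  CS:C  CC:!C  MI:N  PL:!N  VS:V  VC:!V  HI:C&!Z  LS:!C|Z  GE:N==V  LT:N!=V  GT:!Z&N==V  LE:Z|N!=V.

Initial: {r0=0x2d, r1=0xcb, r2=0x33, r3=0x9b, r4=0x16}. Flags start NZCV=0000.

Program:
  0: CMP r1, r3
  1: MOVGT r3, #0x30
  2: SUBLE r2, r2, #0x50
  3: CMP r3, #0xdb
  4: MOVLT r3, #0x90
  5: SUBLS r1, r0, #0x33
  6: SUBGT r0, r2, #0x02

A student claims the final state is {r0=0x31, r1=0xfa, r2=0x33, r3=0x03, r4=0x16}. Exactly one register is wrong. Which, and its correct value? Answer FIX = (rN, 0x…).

FIX = (r3, 0x30)

0: ✓ CMP  NZCV=0010
1: ✓ MOVGT  r3←0x30
2: · SUBLE
3: ✓ CMP  NZCV=0000
4: · MOVLT
5: ✓ SUBLS  r1←0xfa
6: ✓ SUBGT  r0←0x31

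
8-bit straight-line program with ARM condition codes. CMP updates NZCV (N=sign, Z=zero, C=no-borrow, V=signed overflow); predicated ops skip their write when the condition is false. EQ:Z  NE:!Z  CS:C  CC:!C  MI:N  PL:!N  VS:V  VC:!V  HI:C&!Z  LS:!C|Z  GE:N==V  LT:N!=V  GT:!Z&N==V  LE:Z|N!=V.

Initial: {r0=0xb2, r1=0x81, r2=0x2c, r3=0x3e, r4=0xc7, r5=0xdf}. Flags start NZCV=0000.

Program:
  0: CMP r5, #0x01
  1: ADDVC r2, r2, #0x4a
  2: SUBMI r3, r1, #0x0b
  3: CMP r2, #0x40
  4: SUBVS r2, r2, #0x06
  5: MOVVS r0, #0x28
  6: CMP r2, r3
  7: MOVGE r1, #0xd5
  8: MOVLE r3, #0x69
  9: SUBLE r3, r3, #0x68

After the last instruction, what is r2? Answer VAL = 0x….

VAL = 0x76

[0] flags=1010 → (cmp)
[1] flags=1010 VC?T → r2=0x76
[2] flags=1010 MI?T → r3=0x76
[3] flags=0010 → (cmp)
[4] flags=0010 VS?F → skip
[5] flags=0010 VS?F → skip
[6] flags=0110 → (cmp)
[7] flags=0110 GE?T → r1=0xd5
[8] flags=0110 LE?T → r3=0x69
[9] flags=0110 LE?T → r3=0x01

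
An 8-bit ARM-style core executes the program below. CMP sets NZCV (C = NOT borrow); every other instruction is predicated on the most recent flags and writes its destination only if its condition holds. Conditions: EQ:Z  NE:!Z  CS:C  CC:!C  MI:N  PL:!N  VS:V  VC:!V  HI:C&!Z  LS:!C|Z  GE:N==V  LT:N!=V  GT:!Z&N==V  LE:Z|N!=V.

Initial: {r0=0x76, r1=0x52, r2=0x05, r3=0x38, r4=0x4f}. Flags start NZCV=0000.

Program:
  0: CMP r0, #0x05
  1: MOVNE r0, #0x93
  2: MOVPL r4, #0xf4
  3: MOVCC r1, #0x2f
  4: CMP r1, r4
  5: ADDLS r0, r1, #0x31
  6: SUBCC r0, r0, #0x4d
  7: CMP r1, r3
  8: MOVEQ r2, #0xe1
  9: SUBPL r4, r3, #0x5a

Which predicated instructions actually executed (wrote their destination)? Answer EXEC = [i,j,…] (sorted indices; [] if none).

[0] flags=0010 → (cmp)
[1] flags=0010 NE?T → r0=0x93
[2] flags=0010 PL?T → r4=0xf4
[3] flags=0010 CC?F → skip
[4] flags=0000 → (cmp)
[5] flags=0000 LS?T → r0=0x83
[6] flags=0000 CC?T → r0=0x36
[7] flags=0010 → (cmp)
[8] flags=0010 EQ?F → skip
[9] flags=0010 PL?T → r4=0xde

EXEC = [1,2,5,6,9]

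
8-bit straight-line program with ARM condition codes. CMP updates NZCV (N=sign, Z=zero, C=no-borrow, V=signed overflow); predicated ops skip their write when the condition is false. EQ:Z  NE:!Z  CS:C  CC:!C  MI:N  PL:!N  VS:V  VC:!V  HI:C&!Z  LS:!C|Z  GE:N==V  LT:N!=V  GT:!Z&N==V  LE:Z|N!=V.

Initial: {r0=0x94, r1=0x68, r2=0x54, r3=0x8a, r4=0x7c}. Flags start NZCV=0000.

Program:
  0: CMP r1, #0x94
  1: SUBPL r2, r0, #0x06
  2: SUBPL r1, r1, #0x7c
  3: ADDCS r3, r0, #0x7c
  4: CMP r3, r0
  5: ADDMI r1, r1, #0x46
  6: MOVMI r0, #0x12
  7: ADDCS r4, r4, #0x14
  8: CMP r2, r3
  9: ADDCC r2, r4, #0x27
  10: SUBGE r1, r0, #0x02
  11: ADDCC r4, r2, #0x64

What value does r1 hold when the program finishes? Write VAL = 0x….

VAL = 0x10

[0] flags=1001 → (cmp)
[1] flags=1001 PL?F → skip
[2] flags=1001 PL?F → skip
[3] flags=1001 CS?F → skip
[4] flags=1000 → (cmp)
[5] flags=1000 MI?T → r1=0xae
[6] flags=1000 MI?T → r0=0x12
[7] flags=1000 CS?F → skip
[8] flags=1001 → (cmp)
[9] flags=1001 CC?T → r2=0xa3
[10] flags=1001 GE?T → r1=0x10
[11] flags=1001 CC?T → r4=0x07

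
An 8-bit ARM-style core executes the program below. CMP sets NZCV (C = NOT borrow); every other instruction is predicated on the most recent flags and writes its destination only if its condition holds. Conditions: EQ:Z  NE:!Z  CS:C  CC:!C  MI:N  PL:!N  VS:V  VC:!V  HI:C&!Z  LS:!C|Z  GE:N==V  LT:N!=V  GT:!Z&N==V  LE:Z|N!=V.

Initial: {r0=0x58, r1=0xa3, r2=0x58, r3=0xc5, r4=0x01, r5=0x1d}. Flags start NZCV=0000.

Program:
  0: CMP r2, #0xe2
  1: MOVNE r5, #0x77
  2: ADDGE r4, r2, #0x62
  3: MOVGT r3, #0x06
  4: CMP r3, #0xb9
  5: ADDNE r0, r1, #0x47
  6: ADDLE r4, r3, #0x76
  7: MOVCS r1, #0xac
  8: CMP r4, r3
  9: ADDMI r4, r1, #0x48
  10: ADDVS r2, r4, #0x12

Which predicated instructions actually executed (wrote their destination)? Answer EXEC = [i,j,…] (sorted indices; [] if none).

EXEC = [1,2,3,5,9]

[0] flags=0000 → (cmp)
[1] flags=0000 NE?T → r5=0x77
[2] flags=0000 GE?T → r4=0xba
[3] flags=0000 GT?T → r3=0x06
[4] flags=0000 → (cmp)
[5] flags=0000 NE?T → r0=0xea
[6] flags=0000 LE?F → skip
[7] flags=0000 CS?F → skip
[8] flags=1010 → (cmp)
[9] flags=1010 MI?T → r4=0xeb
[10] flags=1010 VS?F → skip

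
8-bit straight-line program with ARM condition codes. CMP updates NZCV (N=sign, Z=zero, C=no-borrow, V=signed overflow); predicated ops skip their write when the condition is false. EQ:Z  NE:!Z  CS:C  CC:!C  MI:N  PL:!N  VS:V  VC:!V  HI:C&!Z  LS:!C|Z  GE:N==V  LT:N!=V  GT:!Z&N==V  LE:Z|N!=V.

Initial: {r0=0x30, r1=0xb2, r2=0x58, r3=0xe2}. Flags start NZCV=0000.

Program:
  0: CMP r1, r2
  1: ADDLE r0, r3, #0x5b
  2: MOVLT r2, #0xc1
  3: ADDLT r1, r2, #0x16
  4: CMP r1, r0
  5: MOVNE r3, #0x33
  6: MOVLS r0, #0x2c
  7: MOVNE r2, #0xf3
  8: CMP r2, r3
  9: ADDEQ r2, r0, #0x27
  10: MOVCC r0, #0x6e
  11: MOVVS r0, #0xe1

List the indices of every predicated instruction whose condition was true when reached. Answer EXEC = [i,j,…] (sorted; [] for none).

[0] flags=0011 → (cmp)
[1] flags=0011 LE?T → r0=0x3d
[2] flags=0011 LT?T → r2=0xc1
[3] flags=0011 LT?T → r1=0xd7
[4] flags=1010 → (cmp)
[5] flags=1010 NE?T → r3=0x33
[6] flags=1010 LS?F → skip
[7] flags=1010 NE?T → r2=0xf3
[8] flags=1010 → (cmp)
[9] flags=1010 EQ?F → skip
[10] flags=1010 CC?F → skip
[11] flags=1010 VS?F → skip

EXEC = [1,2,3,5,7]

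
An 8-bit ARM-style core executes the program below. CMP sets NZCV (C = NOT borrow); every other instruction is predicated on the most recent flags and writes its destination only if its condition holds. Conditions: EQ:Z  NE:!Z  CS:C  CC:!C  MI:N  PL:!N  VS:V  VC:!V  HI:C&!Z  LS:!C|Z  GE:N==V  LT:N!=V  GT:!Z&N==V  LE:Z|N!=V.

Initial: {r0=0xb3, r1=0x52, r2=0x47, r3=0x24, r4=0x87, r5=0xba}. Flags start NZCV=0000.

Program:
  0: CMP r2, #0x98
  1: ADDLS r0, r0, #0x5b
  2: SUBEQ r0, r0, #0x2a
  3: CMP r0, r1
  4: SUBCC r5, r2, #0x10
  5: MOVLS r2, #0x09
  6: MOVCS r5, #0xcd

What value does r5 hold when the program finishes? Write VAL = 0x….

VAL = 0x37

[0] flags=1001 → (cmp)
[1] flags=1001 LS?T → r0=0x0e
[2] flags=1001 EQ?F → skip
[3] flags=1000 → (cmp)
[4] flags=1000 CC?T → r5=0x37
[5] flags=1000 LS?T → r2=0x09
[6] flags=1000 CS?F → skip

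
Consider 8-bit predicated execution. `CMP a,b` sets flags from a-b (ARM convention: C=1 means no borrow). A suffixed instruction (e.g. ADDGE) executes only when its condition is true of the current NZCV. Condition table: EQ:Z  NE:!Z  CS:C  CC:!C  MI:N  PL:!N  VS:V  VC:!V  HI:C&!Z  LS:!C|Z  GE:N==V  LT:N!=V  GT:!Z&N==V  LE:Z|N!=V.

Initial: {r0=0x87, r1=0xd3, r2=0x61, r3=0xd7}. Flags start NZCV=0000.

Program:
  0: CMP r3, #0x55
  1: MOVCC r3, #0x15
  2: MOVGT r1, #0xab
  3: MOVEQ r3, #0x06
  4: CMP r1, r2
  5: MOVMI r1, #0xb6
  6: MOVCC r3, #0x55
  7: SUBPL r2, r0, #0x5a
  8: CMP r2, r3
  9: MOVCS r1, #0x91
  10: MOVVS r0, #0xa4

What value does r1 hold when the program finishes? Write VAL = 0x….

0: ✓ CMP  NZCV=1010
1: · MOVCC
2: · MOVGT
3: · MOVEQ
4: ✓ CMP  NZCV=0011
5: · MOVMI
6: · MOVCC
7: ✓ SUBPL  r2←0x2d
8: ✓ CMP  NZCV=0000
9: · MOVCS
10: · MOVVS

VAL = 0xd3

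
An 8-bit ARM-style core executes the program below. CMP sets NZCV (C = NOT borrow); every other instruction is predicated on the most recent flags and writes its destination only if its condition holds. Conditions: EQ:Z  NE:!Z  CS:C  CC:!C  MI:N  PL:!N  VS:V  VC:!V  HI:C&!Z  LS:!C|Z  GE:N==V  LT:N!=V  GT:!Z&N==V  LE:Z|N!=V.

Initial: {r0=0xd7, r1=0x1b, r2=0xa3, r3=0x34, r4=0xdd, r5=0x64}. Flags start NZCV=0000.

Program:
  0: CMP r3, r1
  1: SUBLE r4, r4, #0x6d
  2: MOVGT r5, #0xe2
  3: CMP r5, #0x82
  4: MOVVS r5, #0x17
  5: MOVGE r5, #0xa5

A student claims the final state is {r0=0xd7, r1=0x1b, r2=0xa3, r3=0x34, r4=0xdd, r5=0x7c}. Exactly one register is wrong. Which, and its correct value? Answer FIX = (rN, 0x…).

[0] flags=0010 → (cmp)
[1] flags=0010 LE?F → skip
[2] flags=0010 GT?T → r5=0xe2
[3] flags=0010 → (cmp)
[4] flags=0010 VS?F → skip
[5] flags=0010 GE?T → r5=0xa5

FIX = (r5, 0xa5)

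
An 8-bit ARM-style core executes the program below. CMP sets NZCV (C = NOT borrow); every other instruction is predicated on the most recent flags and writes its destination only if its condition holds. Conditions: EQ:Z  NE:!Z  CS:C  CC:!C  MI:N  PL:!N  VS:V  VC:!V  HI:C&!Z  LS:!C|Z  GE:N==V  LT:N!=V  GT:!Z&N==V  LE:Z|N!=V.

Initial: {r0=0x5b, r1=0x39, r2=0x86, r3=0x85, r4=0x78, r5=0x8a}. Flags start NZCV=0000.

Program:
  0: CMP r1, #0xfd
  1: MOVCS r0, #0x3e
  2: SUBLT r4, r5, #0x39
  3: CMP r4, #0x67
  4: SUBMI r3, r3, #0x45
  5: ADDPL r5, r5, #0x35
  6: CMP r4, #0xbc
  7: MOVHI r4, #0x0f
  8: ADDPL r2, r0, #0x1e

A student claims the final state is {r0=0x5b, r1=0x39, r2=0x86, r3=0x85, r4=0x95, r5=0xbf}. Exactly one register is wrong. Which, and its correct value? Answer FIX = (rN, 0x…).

FIX = (r4, 0x78)

[0] flags=0000 → (cmp)
[1] flags=0000 CS?F → skip
[2] flags=0000 LT?F → skip
[3] flags=0010 → (cmp)
[4] flags=0010 MI?F → skip
[5] flags=0010 PL?T → r5=0xbf
[6] flags=1001 → (cmp)
[7] flags=1001 HI?F → skip
[8] flags=1001 PL?F → skip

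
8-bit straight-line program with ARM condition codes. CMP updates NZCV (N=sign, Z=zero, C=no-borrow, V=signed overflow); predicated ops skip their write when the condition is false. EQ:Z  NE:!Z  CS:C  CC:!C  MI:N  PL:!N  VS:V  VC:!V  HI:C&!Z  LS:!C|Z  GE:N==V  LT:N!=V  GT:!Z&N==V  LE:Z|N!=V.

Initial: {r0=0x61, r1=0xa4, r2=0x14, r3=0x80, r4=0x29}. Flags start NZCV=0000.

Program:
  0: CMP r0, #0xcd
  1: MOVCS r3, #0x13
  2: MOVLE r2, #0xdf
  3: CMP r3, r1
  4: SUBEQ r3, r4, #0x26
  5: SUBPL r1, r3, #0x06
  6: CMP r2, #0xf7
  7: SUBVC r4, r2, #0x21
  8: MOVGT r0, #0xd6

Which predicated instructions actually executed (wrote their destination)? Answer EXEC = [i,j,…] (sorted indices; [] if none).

EXEC = [7,8]

[0] flags=1001 → (cmp)
[1] flags=1001 CS?F → skip
[2] flags=1001 LE?F → skip
[3] flags=1000 → (cmp)
[4] flags=1000 EQ?F → skip
[5] flags=1000 PL?F → skip
[6] flags=0000 → (cmp)
[7] flags=0000 VC?T → r4=0xf3
[8] flags=0000 GT?T → r0=0xd6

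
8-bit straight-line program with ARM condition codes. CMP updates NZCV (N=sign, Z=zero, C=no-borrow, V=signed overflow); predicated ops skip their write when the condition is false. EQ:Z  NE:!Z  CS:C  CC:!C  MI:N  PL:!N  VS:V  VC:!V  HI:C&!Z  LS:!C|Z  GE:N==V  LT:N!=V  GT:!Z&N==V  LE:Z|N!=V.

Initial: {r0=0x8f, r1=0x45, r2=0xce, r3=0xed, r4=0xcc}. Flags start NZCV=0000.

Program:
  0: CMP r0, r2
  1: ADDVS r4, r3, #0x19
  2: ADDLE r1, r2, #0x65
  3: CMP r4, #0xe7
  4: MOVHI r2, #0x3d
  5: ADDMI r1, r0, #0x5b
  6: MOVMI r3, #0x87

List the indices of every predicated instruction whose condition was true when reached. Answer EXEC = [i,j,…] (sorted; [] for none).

EXEC = [2,5,6]

0: ✓ CMP  NZCV=1000
1: · ADDVS
2: ✓ ADDLE  r1←0x33
3: ✓ CMP  NZCV=1000
4: · MOVHI
5: ✓ ADDMI  r1←0xea
6: ✓ MOVMI  r3←0x87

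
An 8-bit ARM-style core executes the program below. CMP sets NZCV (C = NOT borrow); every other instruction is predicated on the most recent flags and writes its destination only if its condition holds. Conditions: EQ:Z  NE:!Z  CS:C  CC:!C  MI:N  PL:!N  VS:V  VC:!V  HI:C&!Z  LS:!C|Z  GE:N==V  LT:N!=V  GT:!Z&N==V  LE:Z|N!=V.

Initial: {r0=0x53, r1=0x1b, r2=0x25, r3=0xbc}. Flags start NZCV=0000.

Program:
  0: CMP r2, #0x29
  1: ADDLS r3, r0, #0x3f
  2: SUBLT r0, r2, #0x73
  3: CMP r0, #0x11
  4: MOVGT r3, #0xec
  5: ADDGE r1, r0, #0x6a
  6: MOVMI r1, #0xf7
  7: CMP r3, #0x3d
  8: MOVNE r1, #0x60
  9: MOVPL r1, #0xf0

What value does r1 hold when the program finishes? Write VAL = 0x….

0: ✓ CMP  NZCV=1000
1: ✓ ADDLS  r3←0x92
2: ✓ SUBLT  r0←0xb2
3: ✓ CMP  NZCV=1010
4: · MOVGT
5: · ADDGE
6: ✓ MOVMI  r1←0xf7
7: ✓ CMP  NZCV=0011
8: ✓ MOVNE  r1←0x60
9: ✓ MOVPL  r1←0xf0

VAL = 0xf0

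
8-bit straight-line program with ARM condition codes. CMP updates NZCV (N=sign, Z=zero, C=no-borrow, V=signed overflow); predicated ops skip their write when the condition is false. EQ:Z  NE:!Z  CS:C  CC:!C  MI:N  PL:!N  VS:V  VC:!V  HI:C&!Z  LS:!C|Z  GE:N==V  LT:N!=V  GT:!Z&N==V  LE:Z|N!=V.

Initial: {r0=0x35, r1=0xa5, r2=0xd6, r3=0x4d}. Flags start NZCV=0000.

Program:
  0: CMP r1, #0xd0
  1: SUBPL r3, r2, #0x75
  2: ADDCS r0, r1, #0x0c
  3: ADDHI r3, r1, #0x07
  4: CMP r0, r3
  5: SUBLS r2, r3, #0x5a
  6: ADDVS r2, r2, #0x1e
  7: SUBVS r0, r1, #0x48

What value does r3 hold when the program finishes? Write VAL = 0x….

VAL = 0x4d

[0] flags=1000 → (cmp)
[1] flags=1000 PL?F → skip
[2] flags=1000 CS?F → skip
[3] flags=1000 HI?F → skip
[4] flags=1000 → (cmp)
[5] flags=1000 LS?T → r2=0xf3
[6] flags=1000 VS?F → skip
[7] flags=1000 VS?F → skip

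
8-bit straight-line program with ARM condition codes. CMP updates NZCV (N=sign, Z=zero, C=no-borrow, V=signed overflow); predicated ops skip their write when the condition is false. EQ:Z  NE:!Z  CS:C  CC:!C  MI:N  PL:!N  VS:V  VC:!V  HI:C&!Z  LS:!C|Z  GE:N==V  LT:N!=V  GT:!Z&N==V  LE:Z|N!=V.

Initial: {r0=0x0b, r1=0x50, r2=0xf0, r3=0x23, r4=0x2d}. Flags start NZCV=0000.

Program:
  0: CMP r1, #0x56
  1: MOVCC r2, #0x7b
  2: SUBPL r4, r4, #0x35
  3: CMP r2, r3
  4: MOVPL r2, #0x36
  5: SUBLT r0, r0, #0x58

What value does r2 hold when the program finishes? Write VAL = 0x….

[0] flags=1000 → (cmp)
[1] flags=1000 CC?T → r2=0x7b
[2] flags=1000 PL?F → skip
[3] flags=0010 → (cmp)
[4] flags=0010 PL?T → r2=0x36
[5] flags=0010 LT?F → skip

VAL = 0x36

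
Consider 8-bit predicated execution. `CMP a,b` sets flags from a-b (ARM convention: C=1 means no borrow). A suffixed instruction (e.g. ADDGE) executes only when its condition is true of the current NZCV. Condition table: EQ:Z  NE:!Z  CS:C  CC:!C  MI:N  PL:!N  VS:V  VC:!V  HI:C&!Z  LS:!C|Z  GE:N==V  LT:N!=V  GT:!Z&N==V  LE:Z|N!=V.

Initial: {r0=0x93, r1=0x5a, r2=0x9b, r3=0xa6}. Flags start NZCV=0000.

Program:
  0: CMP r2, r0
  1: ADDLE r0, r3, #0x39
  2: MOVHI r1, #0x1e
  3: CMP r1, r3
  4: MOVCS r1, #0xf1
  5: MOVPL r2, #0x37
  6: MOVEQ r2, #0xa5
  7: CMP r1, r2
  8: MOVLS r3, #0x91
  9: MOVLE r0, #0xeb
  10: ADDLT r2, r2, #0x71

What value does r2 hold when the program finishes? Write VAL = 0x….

0: ✓ CMP  NZCV=0010
1: · ADDLE
2: ✓ MOVHI  r1←0x1e
3: ✓ CMP  NZCV=0000
4: · MOVCS
5: ✓ MOVPL  r2←0x37
6: · MOVEQ
7: ✓ CMP  NZCV=1000
8: ✓ MOVLS  r3←0x91
9: ✓ MOVLE  r0←0xeb
10: ✓ ADDLT  r2←0xa8

VAL = 0xa8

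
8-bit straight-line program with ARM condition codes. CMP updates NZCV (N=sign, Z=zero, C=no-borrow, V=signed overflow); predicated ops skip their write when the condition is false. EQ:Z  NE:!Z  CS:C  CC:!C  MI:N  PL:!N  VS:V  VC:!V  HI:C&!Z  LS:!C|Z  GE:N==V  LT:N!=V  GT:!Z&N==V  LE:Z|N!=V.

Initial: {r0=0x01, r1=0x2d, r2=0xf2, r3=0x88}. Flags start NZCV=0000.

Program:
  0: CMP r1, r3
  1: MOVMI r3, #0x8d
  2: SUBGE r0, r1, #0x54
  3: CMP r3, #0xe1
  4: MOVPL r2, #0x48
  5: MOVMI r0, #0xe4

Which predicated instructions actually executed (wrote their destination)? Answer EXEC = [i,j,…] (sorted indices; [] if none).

[0] flags=1001 → (cmp)
[1] flags=1001 MI?T → r3=0x8d
[2] flags=1001 GE?T → r0=0xd9
[3] flags=1000 → (cmp)
[4] flags=1000 PL?F → skip
[5] flags=1000 MI?T → r0=0xe4

EXEC = [1,2,5]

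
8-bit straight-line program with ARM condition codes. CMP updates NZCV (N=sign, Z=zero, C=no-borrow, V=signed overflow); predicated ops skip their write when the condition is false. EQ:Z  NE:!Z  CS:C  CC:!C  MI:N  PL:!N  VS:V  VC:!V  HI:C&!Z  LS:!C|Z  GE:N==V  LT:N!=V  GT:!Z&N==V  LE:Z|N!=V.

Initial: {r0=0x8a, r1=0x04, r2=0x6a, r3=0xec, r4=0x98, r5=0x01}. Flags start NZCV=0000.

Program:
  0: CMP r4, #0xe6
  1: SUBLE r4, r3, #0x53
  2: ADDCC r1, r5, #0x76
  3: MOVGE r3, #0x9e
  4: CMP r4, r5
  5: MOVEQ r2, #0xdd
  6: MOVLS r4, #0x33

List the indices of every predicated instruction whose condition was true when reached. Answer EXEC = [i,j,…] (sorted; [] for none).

EXEC = [1,2]

[0] flags=1000 → (cmp)
[1] flags=1000 LE?T → r4=0x99
[2] flags=1000 CC?T → r1=0x77
[3] flags=1000 GE?F → skip
[4] flags=1010 → (cmp)
[5] flags=1010 EQ?F → skip
[6] flags=1010 LS?F → skip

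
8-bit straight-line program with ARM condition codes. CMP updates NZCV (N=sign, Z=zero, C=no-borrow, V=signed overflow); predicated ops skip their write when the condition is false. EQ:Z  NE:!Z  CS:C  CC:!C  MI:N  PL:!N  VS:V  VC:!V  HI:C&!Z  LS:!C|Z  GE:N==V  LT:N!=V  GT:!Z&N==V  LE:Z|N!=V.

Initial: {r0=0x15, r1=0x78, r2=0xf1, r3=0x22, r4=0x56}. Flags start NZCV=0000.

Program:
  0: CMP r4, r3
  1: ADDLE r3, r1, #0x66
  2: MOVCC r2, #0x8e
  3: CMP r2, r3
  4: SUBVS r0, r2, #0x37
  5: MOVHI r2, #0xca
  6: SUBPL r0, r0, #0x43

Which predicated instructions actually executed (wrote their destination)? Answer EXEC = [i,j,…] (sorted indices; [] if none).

0: ✓ CMP  NZCV=0010
1: · ADDLE
2: · MOVCC
3: ✓ CMP  NZCV=1010
4: · SUBVS
5: ✓ MOVHI  r2←0xca
6: · SUBPL

EXEC = [5]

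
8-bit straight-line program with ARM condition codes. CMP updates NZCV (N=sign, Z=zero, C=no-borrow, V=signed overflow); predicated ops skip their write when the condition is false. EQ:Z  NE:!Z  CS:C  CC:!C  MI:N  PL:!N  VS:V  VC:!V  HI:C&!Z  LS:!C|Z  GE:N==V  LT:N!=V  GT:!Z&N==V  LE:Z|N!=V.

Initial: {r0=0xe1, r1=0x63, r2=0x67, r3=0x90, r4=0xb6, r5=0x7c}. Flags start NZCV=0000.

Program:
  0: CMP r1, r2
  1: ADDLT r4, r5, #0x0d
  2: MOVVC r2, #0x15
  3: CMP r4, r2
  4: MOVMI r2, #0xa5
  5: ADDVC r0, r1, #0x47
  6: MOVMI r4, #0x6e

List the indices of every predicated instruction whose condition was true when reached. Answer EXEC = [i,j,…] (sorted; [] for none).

0: ✓ CMP  NZCV=1000
1: ✓ ADDLT  r4←0x89
2: ✓ MOVVC  r2←0x15
3: ✓ CMP  NZCV=0011
4: · MOVMI
5: · ADDVC
6: · MOVMI

EXEC = [1,2]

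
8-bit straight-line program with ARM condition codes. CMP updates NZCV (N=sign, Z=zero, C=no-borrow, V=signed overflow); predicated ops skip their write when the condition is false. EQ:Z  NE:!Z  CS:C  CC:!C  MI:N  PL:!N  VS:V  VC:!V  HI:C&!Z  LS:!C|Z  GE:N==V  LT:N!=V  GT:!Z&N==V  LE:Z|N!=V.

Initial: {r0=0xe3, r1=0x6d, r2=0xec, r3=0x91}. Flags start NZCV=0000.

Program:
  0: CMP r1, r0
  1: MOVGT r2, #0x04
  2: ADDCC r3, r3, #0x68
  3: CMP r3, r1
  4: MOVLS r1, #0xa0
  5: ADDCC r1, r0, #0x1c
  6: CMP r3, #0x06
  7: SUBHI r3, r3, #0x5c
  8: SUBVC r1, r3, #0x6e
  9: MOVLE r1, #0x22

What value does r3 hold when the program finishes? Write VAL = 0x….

0: ✓ CMP  NZCV=1001
1: ✓ MOVGT  r2←0x04
2: ✓ ADDCC  r3←0xf9
3: ✓ CMP  NZCV=1010
4: · MOVLS
5: · ADDCC
6: ✓ CMP  NZCV=1010
7: ✓ SUBHI  r3←0x9d
8: ✓ SUBVC  r1←0x2f
9: ✓ MOVLE  r1←0x22

VAL = 0x9d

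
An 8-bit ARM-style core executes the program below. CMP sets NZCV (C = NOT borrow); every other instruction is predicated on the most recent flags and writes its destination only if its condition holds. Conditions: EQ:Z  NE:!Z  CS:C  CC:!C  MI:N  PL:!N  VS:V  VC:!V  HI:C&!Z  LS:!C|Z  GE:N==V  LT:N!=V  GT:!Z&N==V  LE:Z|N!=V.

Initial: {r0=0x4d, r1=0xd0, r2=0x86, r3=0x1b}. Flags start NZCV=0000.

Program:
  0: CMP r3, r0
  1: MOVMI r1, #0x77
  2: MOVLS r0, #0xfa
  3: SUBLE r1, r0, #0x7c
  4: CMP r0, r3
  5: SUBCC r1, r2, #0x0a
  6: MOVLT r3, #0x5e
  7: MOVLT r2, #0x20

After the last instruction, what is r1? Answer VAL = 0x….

[0] flags=1000 → (cmp)
[1] flags=1000 MI?T → r1=0x77
[2] flags=1000 LS?T → r0=0xfa
[3] flags=1000 LE?T → r1=0x7e
[4] flags=1010 → (cmp)
[5] flags=1010 CC?F → skip
[6] flags=1010 LT?T → r3=0x5e
[7] flags=1010 LT?T → r2=0x20

VAL = 0x7e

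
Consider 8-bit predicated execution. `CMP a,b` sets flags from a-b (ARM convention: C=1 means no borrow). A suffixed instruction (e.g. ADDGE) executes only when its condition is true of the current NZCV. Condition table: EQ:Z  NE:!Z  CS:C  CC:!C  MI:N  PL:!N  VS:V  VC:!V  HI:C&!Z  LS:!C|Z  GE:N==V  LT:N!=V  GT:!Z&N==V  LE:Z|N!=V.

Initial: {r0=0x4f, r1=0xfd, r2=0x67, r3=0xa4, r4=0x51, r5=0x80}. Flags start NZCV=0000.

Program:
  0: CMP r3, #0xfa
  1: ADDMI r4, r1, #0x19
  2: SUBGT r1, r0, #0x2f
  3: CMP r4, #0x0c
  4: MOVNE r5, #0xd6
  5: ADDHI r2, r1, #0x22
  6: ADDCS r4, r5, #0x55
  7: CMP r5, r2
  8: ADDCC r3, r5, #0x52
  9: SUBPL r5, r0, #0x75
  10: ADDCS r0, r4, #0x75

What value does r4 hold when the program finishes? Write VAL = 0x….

VAL = 0x2b

[0] flags=1000 → (cmp)
[1] flags=1000 MI?T → r4=0x16
[2] flags=1000 GT?F → skip
[3] flags=0010 → (cmp)
[4] flags=0010 NE?T → r5=0xd6
[5] flags=0010 HI?T → r2=0x1f
[6] flags=0010 CS?T → r4=0x2b
[7] flags=1010 → (cmp)
[8] flags=1010 CC?F → skip
[9] flags=1010 PL?F → skip
[10] flags=1010 CS?T → r0=0xa0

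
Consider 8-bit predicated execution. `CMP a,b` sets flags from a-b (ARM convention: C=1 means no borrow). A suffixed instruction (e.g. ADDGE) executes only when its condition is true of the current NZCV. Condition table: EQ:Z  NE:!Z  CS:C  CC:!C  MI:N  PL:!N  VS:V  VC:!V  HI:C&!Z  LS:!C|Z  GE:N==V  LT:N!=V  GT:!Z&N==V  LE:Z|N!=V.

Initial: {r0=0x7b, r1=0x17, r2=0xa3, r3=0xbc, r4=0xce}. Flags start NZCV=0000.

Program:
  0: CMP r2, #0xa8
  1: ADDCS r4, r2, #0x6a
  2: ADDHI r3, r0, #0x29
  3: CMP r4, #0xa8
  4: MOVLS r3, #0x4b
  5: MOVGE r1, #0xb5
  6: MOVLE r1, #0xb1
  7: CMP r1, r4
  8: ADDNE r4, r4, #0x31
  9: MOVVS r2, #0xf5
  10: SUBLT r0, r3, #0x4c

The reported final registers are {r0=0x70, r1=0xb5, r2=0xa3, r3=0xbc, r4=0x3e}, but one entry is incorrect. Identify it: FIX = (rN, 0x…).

0: ✓ CMP  NZCV=1000
1: · ADDCS
2: · ADDHI
3: ✓ CMP  NZCV=0010
4: · MOVLS
5: ✓ MOVGE  r1←0xb5
6: · MOVLE
7: ✓ CMP  NZCV=1000
8: ✓ ADDNE  r4←0xff
9: · MOVVS
10: ✓ SUBLT  r0←0x70

FIX = (r4, 0xff)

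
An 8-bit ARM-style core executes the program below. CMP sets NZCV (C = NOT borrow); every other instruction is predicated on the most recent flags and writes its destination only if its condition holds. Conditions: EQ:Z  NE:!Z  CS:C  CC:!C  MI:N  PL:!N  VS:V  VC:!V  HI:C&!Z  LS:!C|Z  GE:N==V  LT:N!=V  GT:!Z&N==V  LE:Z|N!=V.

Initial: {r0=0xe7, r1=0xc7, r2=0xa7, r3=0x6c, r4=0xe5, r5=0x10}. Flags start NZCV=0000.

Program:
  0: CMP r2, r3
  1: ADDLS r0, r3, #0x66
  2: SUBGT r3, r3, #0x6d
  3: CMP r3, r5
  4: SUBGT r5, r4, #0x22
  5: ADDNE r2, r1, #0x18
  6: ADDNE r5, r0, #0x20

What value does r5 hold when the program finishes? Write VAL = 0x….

VAL = 0x07

0: ✓ CMP  NZCV=0011
1: · ADDLS
2: · SUBGT
3: ✓ CMP  NZCV=0010
4: ✓ SUBGT  r5←0xc3
5: ✓ ADDNE  r2←0xdf
6: ✓ ADDNE  r5←0x07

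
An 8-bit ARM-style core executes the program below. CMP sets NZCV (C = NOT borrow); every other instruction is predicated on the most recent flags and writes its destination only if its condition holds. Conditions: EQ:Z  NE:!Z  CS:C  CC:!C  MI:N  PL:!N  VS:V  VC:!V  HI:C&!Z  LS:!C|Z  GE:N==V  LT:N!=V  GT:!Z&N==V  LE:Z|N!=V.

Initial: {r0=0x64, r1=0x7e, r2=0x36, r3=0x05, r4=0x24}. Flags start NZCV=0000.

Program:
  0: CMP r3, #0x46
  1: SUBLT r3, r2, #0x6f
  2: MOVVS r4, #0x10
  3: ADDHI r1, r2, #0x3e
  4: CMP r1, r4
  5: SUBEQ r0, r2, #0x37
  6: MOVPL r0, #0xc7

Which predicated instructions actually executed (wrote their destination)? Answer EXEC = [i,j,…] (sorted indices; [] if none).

[0] flags=1000 → (cmp)
[1] flags=1000 LT?T → r3=0xc7
[2] flags=1000 VS?F → skip
[3] flags=1000 HI?F → skip
[4] flags=0010 → (cmp)
[5] flags=0010 EQ?F → skip
[6] flags=0010 PL?T → r0=0xc7

EXEC = [1,6]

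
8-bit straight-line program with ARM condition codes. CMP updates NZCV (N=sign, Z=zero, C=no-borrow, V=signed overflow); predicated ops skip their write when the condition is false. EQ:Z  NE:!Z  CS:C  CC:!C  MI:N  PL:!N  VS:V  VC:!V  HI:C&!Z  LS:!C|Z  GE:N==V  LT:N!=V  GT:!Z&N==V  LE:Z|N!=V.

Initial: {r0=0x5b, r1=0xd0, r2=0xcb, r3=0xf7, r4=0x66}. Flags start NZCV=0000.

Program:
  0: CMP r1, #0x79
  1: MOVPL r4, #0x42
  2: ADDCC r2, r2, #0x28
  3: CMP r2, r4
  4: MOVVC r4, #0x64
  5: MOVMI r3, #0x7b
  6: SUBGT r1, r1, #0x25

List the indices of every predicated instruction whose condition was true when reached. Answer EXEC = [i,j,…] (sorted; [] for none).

EXEC = [1,4,5]

0: ✓ CMP  NZCV=0011
1: ✓ MOVPL  r4←0x42
2: · ADDCC
3: ✓ CMP  NZCV=1010
4: ✓ MOVVC  r4←0x64
5: ✓ MOVMI  r3←0x7b
6: · SUBGT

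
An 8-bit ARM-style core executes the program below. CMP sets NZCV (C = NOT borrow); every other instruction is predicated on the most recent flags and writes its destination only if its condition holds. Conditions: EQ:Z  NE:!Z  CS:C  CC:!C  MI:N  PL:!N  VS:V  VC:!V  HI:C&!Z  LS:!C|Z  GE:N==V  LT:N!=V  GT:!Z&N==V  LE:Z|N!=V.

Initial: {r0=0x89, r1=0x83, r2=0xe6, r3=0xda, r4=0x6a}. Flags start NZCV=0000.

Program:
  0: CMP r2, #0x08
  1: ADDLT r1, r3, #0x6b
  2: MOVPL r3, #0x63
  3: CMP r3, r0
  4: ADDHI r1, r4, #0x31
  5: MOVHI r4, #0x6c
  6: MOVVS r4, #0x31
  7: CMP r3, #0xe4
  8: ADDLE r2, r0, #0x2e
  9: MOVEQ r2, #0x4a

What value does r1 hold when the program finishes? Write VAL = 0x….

VAL = 0x9b

0: ✓ CMP  NZCV=1010
1: ✓ ADDLT  r1←0x45
2: · MOVPL
3: ✓ CMP  NZCV=0010
4: ✓ ADDHI  r1←0x9b
5: ✓ MOVHI  r4←0x6c
6: · MOVVS
7: ✓ CMP  NZCV=1000
8: ✓ ADDLE  r2←0xb7
9: · MOVEQ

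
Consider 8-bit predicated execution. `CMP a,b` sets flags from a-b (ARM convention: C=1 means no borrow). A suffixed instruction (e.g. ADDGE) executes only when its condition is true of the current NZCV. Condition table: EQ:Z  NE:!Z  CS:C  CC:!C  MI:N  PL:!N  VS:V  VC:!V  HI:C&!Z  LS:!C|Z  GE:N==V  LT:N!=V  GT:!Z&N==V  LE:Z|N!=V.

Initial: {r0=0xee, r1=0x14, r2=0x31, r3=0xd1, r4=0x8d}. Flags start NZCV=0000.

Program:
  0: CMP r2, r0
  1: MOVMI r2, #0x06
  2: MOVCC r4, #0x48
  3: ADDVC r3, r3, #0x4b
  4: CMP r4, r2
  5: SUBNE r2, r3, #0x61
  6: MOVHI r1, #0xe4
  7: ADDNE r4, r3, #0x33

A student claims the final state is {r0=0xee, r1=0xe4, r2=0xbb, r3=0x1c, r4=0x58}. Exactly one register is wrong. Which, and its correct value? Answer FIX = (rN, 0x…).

FIX = (r4, 0x4f)

[0] flags=0000 → (cmp)
[1] flags=0000 MI?F → skip
[2] flags=0000 CC?T → r4=0x48
[3] flags=0000 VC?T → r3=0x1c
[4] flags=0010 → (cmp)
[5] flags=0010 NE?T → r2=0xbb
[6] flags=0010 HI?T → r1=0xe4
[7] flags=0010 NE?T → r4=0x4f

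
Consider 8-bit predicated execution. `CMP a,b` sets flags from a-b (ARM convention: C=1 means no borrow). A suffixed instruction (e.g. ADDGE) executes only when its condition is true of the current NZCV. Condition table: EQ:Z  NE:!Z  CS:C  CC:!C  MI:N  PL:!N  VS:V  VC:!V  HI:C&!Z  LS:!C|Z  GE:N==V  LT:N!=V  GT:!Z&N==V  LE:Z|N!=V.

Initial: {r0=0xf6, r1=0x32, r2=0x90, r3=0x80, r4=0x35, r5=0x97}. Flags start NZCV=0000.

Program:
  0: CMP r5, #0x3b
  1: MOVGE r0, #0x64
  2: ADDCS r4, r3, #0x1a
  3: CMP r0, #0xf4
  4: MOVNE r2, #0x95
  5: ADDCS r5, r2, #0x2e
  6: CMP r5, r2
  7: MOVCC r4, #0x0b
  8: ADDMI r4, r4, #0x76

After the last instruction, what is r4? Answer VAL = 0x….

VAL = 0x9a

0: ✓ CMP  NZCV=0011
1: · MOVGE
2: ✓ ADDCS  r4←0x9a
3: ✓ CMP  NZCV=0010
4: ✓ MOVNE  r2←0x95
5: ✓ ADDCS  r5←0xc3
6: ✓ CMP  NZCV=0010
7: · MOVCC
8: · ADDMI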